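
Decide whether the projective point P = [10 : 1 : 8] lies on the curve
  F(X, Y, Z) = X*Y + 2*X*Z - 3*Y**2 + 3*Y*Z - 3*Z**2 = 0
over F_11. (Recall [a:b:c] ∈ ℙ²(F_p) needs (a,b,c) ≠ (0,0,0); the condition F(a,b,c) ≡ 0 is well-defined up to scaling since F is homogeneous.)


F(10,1,8) ≡ 10 (mod 11); P is NOT on the curve.

Evaluate F(10, 1, 8) term-by-term (mod 11).
  X*Y ↦ 1·10·1·1 = 10
  2*X*Z ↦ 2·10·1·8 = 160
  -3*Y**2 ↦ -3·1·1·1 = -3
  3*Y*Z ↦ 3·1·1·8 = 24
  -3*Z**2 ↦ -3·1·1·64 = -192
Sum: F(10, 1, 8) = (10) + (160) + (-3) + (24) + (-192) = -1.
Reducing mod 11: -1 ≡ 10 (mod 11).
Since F(a, b, c) ≡ 10 ≠ 0 (mod 11), P does NOT lie on the curve.


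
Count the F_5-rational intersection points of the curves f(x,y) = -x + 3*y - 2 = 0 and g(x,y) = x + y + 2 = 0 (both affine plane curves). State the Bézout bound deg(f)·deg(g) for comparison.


Common zeros: {(3, 0)}; count = 1; Bézout bound = 1.

deg(f) = 1, deg(g) = 1, so Bézout bound = 1.
Scan x ∈ F_5. For each x, list the y ∈ F_5 with f(x, y) ≡ 0 and those with g(x, y) ≡ 0 (mod 5); the common zeros in that column are the intersection.
  x = 0: f ≡ 0 at y ∈ {4}; g ≡ 0 at y ∈ {3}; common: ∅.
  x = 1: f ≡ 0 at y ∈ {1}; g ≡ 0 at y ∈ {2}; common: ∅.
  x = 2: f ≡ 0 at y ∈ {3}; g ≡ 0 at y ∈ {1}; common: ∅.
  x = 3: f ≡ 0 at y ∈ {0}; g ≡ 0 at y ∈ {0}; common: {0}.
  x = 4: f ≡ 0 at y ∈ {2}; g ≡ 0 at y ∈ {4}; common: ∅.
Collecting: common zeros = {(3, 0)}, so the count is 1.
Comparison with the Bézout bound: 1 ≤ 1 = deg(f)·deg(g), as expected for curves with no common component (the bound is attained).


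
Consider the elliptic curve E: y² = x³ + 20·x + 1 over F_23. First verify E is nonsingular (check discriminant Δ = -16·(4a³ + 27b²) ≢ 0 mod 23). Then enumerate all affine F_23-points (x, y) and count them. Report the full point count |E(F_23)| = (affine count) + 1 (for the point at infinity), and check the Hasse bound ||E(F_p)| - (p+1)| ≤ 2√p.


Affine points = {(0, 1), (0, 22), (2, 7), (2, 16), (7, 1), (7, 22), (8, 11), (8, 12), (9, 6), (9, 17), (14, 9), (14, 14), (16, 1), (16, 22), (18, 11), (18, 12), (19, 8), (19, 15), (20, 11), (20, 12), (22, 7), (22, 16)}; affine count = 22; |E(F_23)| = 23.

Discriminant check: Δ ∝ 4a³ + 27b² = 4·20³ + 27·1² = 4·8000 + 27·1 ≡ 11 (mod 23). Nonzero ⇒ E is nonsingular.
For each x ∈ F_23, compute rhs = x³ + 20·x + 1 mod 23, then count y ∈ F_23 with y² ≡ rhs.
  x = 0: rhs = 1, matching y values: 1, 22 (2 points).
  x = 1: rhs = 22, matching y values: none (0 points).
  x = 2: rhs = 3, matching y values: 7, 16 (2 points).
  x = 3: rhs = 19, matching y values: none (0 points).
  x = 4: rhs = 7, matching y values: none (0 points).
  x = 5: rhs = 19, matching y values: none (0 points).
  x = 6: rhs = 15, matching y values: none (0 points).
  x = 7: rhs = 1, matching y values: 1, 22 (2 points).
  x = 8: rhs = 6, matching y values: 11, 12 (2 points).
  x = 9: rhs = 13, matching y values: 6, 17 (2 points).
  x = 10: rhs = 5, matching y values: none (0 points).
  x = 11: rhs = 11, matching y values: none (0 points).
  x = 12: rhs = 14, matching y values: none (0 points).
  x = 13: rhs = 20, matching y values: none (0 points).
  x = 14: rhs = 12, matching y values: 9, 14 (2 points).
  x = 15: rhs = 19, matching y values: none (0 points).
  x = 16: rhs = 1, matching y values: 1, 22 (2 points).
  x = 17: rhs = 10, matching y values: none (0 points).
  x = 18: rhs = 6, matching y values: 11, 12 (2 points).
  x = 19: rhs = 18, matching y values: 8, 15 (2 points).
  x = 20: rhs = 6, matching y values: 11, 12 (2 points).
  x = 21: rhs = 22, matching y values: none (0 points).
  x = 22: rhs = 3, matching y values: 7, 16 (2 points).
Total affine count: 22.
Full point count |E(F_23)| = 22 + 1 = 23.
Hasse bound: |23 − (23+1)| = |-1| = 1 ≤ 2√23 ≈ 9.5917 ✓.


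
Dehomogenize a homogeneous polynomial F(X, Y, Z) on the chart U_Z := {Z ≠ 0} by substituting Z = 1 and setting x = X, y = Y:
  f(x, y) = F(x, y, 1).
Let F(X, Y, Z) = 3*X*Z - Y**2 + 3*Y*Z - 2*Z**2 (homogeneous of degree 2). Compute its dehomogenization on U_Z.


f(x, y) = 3*x - y**2 + 3*y - 2

On U_Z we set Z = 1. Each monomial c·X^i·Y^j·Z^k in F becomes c·x^i·y^j·1^k = c·x^i·y^j.
Substituting Z = 1: F(X, Y, 1) = 3*x - y**2 + 3*y - 2.
Note: deg(f) ≤ deg(F) = 2; strict inequality happens when F is divisible by Z (lost terms).


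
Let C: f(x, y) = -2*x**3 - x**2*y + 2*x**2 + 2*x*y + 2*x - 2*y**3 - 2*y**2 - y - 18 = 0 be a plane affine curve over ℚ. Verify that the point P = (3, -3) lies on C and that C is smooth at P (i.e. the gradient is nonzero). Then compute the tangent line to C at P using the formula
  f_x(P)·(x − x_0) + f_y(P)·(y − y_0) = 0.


Tangent line at P: -28*x - 46*y - 54 = 0.

Step 1: f(3, -3) = 0, so P lies on C.
Step 2: partial derivatives
  f_x(x, y) = -6*x**2 - 2*x*y + 4*x + 2*y + 2, f_y(x, y) = -x**2 + 2*x - 6*y**2 - 4*y - 1.
  f_x(P) = -28, f_y(P) = -46 (gradient nonzero, so P is smooth).
Step 3: tangent line at P: -28·(x − 3) + -46·(y − -3) = 0.
Expanding: -28*x - 46*y - 54 = 0.


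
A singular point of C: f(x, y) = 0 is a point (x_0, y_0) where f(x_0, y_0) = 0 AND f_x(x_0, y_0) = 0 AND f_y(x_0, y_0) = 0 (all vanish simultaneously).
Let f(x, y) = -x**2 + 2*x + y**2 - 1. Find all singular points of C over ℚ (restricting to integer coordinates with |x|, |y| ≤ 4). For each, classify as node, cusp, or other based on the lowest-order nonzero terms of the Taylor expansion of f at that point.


Singular points: {(1, 0)}; classification: node.

Compute partial derivatives:
  f_x = 2 - 2*x.
  f_y = 2*y.
Scan x_0 ∈ {−4, ..., 4}. For each x_0, f_y(x_0, y) is a polynomial in y; find its integer roots y ∈ {−4, ..., 4}, then test f_x and f at those candidates.
  x = -4: f_y(-4, y) = 2*y; vanishes at y ∈ {0}. (-4, 0): f_x = 10 ≠ 0.
  x = -3: f_y(-3, y) = 2*y; vanishes at y ∈ {0}. (-3, 0): f_x = 8 ≠ 0.
  x = -2: f_y(-2, y) = 2*y; vanishes at y ∈ {0}. (-2, 0): f_x = 6 ≠ 0.
  x = -1: f_y(-1, y) = 2*y; vanishes at y ∈ {0}. (-1, 0): f_x = 4 ≠ 0.
  x = 0: f_y(0, y) = 2*y; vanishes at y ∈ {0}. (0, 0): f_x = 2 ≠ 0.
  x = 1: f_y(1, y) = 2*y; vanishes at y ∈ {0}. (1, 0): f_x = 0, f = 0 — SINGULAR.
  x = 2: f_y(2, y) = 2*y; vanishes at y ∈ {0}. (2, 0): f_x = -2 ≠ 0.
  x = 3: f_y(3, y) = 2*y; vanishes at y ∈ {0}. (3, 0): f_x = -4 ≠ 0.
  x = 4: f_y(4, y) = 2*y; vanishes at y ∈ {0}. (4, 0): f_x = -6 ≠ 0.
Only singular point on the grid: (1, 0).
Classify: substitute x = 1 + u, y = 0 + v and expand: f = -u**2 + v**2.
No constant or linear terms (consistent with a singular point). Quadratic part: -u**2 + v**2. Cubic part: 0.
The quadratic part v**2 - u**2 = (v − u)(v + u) splits into two distinct linear factors, so there are two distinct tangent lines y − 0 = ±(x − 1) — this is a node (ordinary double point).
Classification: node.


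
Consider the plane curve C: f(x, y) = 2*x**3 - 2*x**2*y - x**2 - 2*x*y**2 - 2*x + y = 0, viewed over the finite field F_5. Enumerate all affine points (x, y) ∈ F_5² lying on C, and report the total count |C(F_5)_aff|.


Affine F_5-points: {(0, 0), (3, 4), (4, 1), (4, 2)}; count = 4.

For each of the 25 pairs (x, y) ∈ F_5², evaluate f(x, y) mod 5. Record the zeros.
  x = 0: [0↦0, 1↦1, 2↦2, 3↦3, 4↦4]  zeros at y ∈ {0}
  x = 1: [0↦4, 1↦1, 2↦4, 3↦3, 4↦3]  zeros at y ∈ ∅
  x = 2: [0↦3, 1↦2, 2↦3, 3↦1, 4↦1]  zeros at y ∈ ∅
  x = 3: [0↦4, 1↦1, 2↦1, 3↦4, 4↦0]  zeros at y ∈ {4}
  x = 4: [0↦4, 1↦0, 2↦0, 3↦4, 4↦2]  zeros at y ∈ {1, 2}
Collecting zeros: affine points = {(0, 0), (3, 4), (4, 1), (4, 2)}.
Total count |C(F_5)_aff| = 4.


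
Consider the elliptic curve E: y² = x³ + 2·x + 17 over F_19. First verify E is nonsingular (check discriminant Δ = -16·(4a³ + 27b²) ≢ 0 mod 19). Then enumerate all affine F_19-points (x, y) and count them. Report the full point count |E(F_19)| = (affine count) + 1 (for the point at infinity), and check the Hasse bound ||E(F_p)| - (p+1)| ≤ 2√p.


Affine points = {(0, 6), (0, 13), (1, 1), (1, 18), (5, 0), (6, 6), (6, 13), (9, 2), (9, 17), (10, 7), (10, 12), (13, 6), (13, 13), (17, 9), (17, 10)}; affine count = 15; |E(F_19)| = 16.

Discriminant check: Δ ∝ 4a³ + 27b² = 4·2³ + 27·17² = 4·8 + 27·289 ≡ 7 (mod 19). Nonzero ⇒ E is nonsingular.
For each x ∈ F_19, compute rhs = x³ + 2·x + 17 mod 19, then count y ∈ F_19 with y² ≡ rhs.
  x = 0: rhs = 17, matching y values: 6, 13 (2 points).
  x = 1: rhs = 1, matching y values: 1, 18 (2 points).
  x = 2: rhs = 10, matching y values: none (0 points).
  x = 3: rhs = 12, matching y values: none (0 points).
  x = 4: rhs = 13, matching y values: none (0 points).
  x = 5: rhs = 0, matching y values: 0 (1 points).
  x = 6: rhs = 17, matching y values: 6, 13 (2 points).
  x = 7: rhs = 13, matching y values: none (0 points).
  x = 8: rhs = 13, matching y values: none (0 points).
  x = 9: rhs = 4, matching y values: 2, 17 (2 points).
  x = 10: rhs = 11, matching y values: 7, 12 (2 points).
  x = 11: rhs = 2, matching y values: none (0 points).
  x = 12: rhs = 2, matching y values: none (0 points).
  x = 13: rhs = 17, matching y values: 6, 13 (2 points).
  x = 14: rhs = 15, matching y values: none (0 points).
  x = 15: rhs = 2, matching y values: none (0 points).
  x = 16: rhs = 3, matching y values: none (0 points).
  x = 17: rhs = 5, matching y values: 9, 10 (2 points).
  x = 18: rhs = 14, matching y values: none (0 points).
Total affine count: 15.
Full point count |E(F_19)| = 15 + 1 = 16.
Hasse bound: |16 − (19+1)| = |-4| = 4 ≤ 2√19 ≈ 8.7178 ✓.


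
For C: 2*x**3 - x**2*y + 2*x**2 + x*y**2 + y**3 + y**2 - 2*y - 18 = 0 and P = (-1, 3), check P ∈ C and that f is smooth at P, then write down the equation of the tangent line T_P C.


Tangent line at P: 17*x + 24*y - 55 = 0.

Step 1: f(-1, 3) = 0, so P lies on C.
Step 2: partial derivatives
  f_x(x, y) = 6*x**2 - 2*x*y + 4*x + y**2, f_y(x, y) = -x**2 + 2*x*y + 3*y**2 + 2*y - 2.
  f_x(P) = 17, f_y(P) = 24 (gradient nonzero, so P is smooth).
Step 3: tangent line at P: 17·(x − -1) + 24·(y − 3) = 0.
Expanding: 17*x + 24*y - 55 = 0.


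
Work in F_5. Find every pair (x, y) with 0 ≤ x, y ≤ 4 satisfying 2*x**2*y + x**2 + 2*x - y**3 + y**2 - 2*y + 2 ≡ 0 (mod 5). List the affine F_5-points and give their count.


Affine F_5-points: {(0, 1), (1, 0), (1, 1), (2, 0), (2, 3), (3, 2)}; count = 6.

For each of the 25 pairs (x, y) ∈ F_5², evaluate f(x, y) mod 5. Record the zeros.
  x = 0: [0↦2, 1↦0, 2↦4, 3↦3, 4↦1]  zeros at y ∈ {1}
  x = 1: [0↦0, 1↦0, 2↦1, 3↦2, 4↦2]  zeros at y ∈ {0, 1}
  x = 2: [0↦0, 1↦1, 2↦3, 3↦0, 4↦1]  zeros at y ∈ {0, 3}
  x = 3: [0↦2, 1↦3, 2↦0, 3↦2, 4↦3]  zeros at y ∈ {2}
  x = 4: [0↦1, 1↦1, 2↦2, 3↦3, 4↦3]  zeros at y ∈ ∅
Collecting zeros: affine points = {(0, 1), (1, 0), (1, 1), (2, 0), (2, 3), (3, 2)}.
Total count |C(F_5)_aff| = 6.


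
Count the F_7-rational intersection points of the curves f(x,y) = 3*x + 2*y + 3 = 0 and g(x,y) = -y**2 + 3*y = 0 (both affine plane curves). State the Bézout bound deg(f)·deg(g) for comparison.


Common zeros: {(4, 3), (6, 0)}; count = 2; Bézout bound = 2.

deg(f) = 1, deg(g) = 2, so Bézout bound = 2.
Scan x ∈ F_7. For each x, list the y ∈ F_7 with f(x, y) ≡ 0 and those with g(x, y) ≡ 0 (mod 7); the common zeros in that column are the intersection.
  x = 0: f ≡ 0 at y ∈ {2}; g ≡ 0 at y ∈ {0, 3}; common: ∅.
  x = 1: f ≡ 0 at y ∈ {4}; g ≡ 0 at y ∈ {0, 3}; common: ∅.
  x = 2: f ≡ 0 at y ∈ {6}; g ≡ 0 at y ∈ {0, 3}; common: ∅.
  x = 3: f ≡ 0 at y ∈ {1}; g ≡ 0 at y ∈ {0, 3}; common: ∅.
  x = 4: f ≡ 0 at y ∈ {3}; g ≡ 0 at y ∈ {0, 3}; common: {3}.
  x = 5: f ≡ 0 at y ∈ {5}; g ≡ 0 at y ∈ {0, 3}; common: ∅.
  x = 6: f ≡ 0 at y ∈ {0}; g ≡ 0 at y ∈ {0, 3}; common: {0}.
Collecting: common zeros = {(4, 3), (6, 0)}, so the count is 2.
Comparison with the Bézout bound: 2 ≤ 2 = deg(f)·deg(g), as expected for curves with no common component (the bound is attained).


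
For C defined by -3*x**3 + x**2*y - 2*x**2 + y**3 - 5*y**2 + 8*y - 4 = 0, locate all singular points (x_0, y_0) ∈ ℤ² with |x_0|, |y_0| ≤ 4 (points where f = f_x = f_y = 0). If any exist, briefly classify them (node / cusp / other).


Singular points: {(0, 2)}; classification: cusp.

Compute partial derivatives:
  f_x = -9*x**2 + 2*x*y - 4*x.
  f_y = x**2 + 3*y**2 - 10*y + 8.
Scan x_0 ∈ {−4, ..., 4}. For each x_0, f_y(x_0, y) is a polynomial in y; find its integer roots y ∈ {−4, ..., 4}, then test f_x and f at those candidates.
  x = -4: f_y(-4, y) = 3*y**2 - 10*y + 24; no integer root y with |y| ≤ 4.
  x = -3: f_y(-3, y) = 3*y**2 - 10*y + 17; no integer root y with |y| ≤ 4.
  x = -2: f_y(-2, y) = 3*y**2 - 10*y + 12; no integer root y with |y| ≤ 4.
  x = -1: f_y(-1, y) = 3*y**2 - 10*y + 9; no integer root y with |y| ≤ 4.
  x = 0: f_y(0, y) = 3*y**2 - 10*y + 8; vanishes at y ∈ {2}. (0, 2): f_x = 0, f = 0 — SINGULAR.
  x = 1: f_y(1, y) = 3*y**2 - 10*y + 9; no integer root y with |y| ≤ 4.
  x = 2: f_y(2, y) = 3*y**2 - 10*y + 12; no integer root y with |y| ≤ 4.
  x = 3: f_y(3, y) = 3*y**2 - 10*y + 17; no integer root y with |y| ≤ 4.
  x = 4: f_y(4, y) = 3*y**2 - 10*y + 24; no integer root y with |y| ≤ 4.
Only singular point on the grid: (0, 2).
Classify: substitute x = 0 + u, y = 2 + v and expand: f = -3*u**3 + u**2*v + v**3 + v**2.
No constant or linear terms (consistent with a singular point). Quadratic part: v**2. Cubic part: -3*u**3 + u**2*v + v**3.
The quadratic part v**2 is a perfect square, so there is a single (double) tangent line v = 0, i.e. y = 2. Restricting the cubic part to that line (v = 0) leaves -3*u**3 ≠ 0, so f is not divisible by v and the branch is v² ≈ 3*u**3 to lowest order — this is a cusp.
Classification: cusp.


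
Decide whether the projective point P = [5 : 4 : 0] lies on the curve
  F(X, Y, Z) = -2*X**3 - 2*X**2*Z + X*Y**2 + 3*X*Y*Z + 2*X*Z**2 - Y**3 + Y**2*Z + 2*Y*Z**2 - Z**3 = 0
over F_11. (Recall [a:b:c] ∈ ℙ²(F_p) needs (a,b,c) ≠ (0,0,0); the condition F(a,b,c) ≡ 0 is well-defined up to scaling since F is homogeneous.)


F(5,4,0) ≡ 8 (mod 11); P is NOT on the curve.

Evaluate F(5, 4, 0) term-by-term (mod 11).
  -2*X**3 ↦ -2·125·1·1 = -250
  -2*X**2*Z ↦ -2·25·1·0 = 0
  X*Y**2 ↦ 1·5·16·1 = 80
  3*X*Y*Z ↦ 3·5·4·0 = 0
  2*X*Z**2 ↦ 2·5·1·0 = 0
  -Y**3 ↦ -1·1·64·1 = -64
  Y**2*Z ↦ 1·1·16·0 = 0
  2*Y*Z**2 ↦ 2·1·4·0 = 0
  -Z**3 ↦ -1·1·1·0 = 0
Sum: F(5, 4, 0) = (-250) + (0) + (80) + (0) + (0) + (-64) + (0) + (0) + (0) = -234.
Reducing mod 11: -234 ≡ 8 (mod 11).
Since F(a, b, c) ≡ 8 ≠ 0 (mod 11), P does NOT lie on the curve.


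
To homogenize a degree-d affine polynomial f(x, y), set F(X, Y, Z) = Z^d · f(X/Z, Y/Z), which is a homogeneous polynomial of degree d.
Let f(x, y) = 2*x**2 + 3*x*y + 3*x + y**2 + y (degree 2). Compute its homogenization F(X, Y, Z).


F(X, Y, Z) = 2*X**2 + 3*X*Y + 3*X*Z + Y**2 + Y*Z

deg(f) = 2.
Substitute x = X/Z, y = Y/Z into f, then multiply by Z^2.
  monomial 2·x^2·y^0 ↦ 2·X^2·Y^0·Z^0.
  monomial 3·x^1·y^1 ↦ 3·X^1·Y^1·Z^0.
  monomial 3·x^1·y^0 ↦ 3·X^1·Y^0·Z^1.
  monomial 1·x^0·y^2 ↦ 1·X^0·Y^2·Z^0.
  monomial 1·x^0·y^1 ↦ 1·X^0·Y^1·Z^1.
Collecting: F(X, Y, Z) = 2*X**2 + 3*X*Y + 3*X*Z + Y**2 + Y*Z.


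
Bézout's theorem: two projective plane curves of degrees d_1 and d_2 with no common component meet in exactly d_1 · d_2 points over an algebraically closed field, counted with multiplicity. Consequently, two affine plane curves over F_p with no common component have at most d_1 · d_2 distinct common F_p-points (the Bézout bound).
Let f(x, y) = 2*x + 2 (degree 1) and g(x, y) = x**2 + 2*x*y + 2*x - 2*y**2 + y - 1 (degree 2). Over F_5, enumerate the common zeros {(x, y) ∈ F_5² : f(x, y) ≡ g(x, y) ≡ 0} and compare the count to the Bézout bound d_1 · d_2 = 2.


Common zeros: {(4, 1)}; count = 1; Bézout bound = 2.

deg(f) = 1, deg(g) = 2, so Bézout bound = 2.
Scan x ∈ F_5. For each x, list the y ∈ F_5 with f(x, y) ≡ 0 and those with g(x, y) ≡ 0 (mod 5); the common zeros in that column are the intersection.
  x = 0: f ≡ 0 at y ∈ ∅; g ≡ 0 at y ∈ ∅; common: ∅.
  x = 1: f ≡ 0 at y ∈ ∅; g ≡ 0 at y ∈ {2}; common: ∅.
  x = 2: f ≡ 0 at y ∈ ∅; g ≡ 0 at y ∈ {1, 4}; common: ∅.
  x = 3: f ≡ 0 at y ∈ ∅; g ≡ 0 at y ∈ {2, 4}; common: ∅.
  x = 4: f ≡ 0 at y ∈ {0, 1, 2, 3, 4}; g ≡ 0 at y ∈ {1}; common: {1}.
Collecting: common zeros = {(4, 1)}, so the count is 1.
Comparison with the Bézout bound: 1 ≤ 2 = deg(f)·deg(g), as expected for curves with no common component (the affine F_5-count falls short of the bound because intersections may lie at infinity, over extension fields, or carry multiplicity).


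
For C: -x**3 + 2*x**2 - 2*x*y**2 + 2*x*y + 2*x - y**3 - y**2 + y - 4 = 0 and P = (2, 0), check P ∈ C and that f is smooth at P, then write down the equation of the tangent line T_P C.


Tangent line at P: -2*x + 5*y + 4 = 0.

Step 1: f(2, 0) = 0, so P lies on C.
Step 2: partial derivatives
  f_x(x, y) = -3*x**2 + 4*x - 2*y**2 + 2*y + 2, f_y(x, y) = -4*x*y + 2*x - 3*y**2 - 2*y + 1.
  f_x(P) = -2, f_y(P) = 5 (gradient nonzero, so P is smooth).
Step 3: tangent line at P: -2·(x − 2) + 5·(y − 0) = 0.
Expanding: -2*x + 5*y + 4 = 0.


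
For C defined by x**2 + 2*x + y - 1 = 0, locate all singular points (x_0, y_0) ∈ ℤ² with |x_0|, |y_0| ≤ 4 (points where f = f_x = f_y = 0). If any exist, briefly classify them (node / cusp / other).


No singular points in the scanned grid; C is smooth there.

Compute partial derivatives:
  f_x = 2*x + 2.
  f_y = 1.
f_y = 1 is a nonzero constant, so f_y never vanishes: no point (x, y) can satisfy f = f_x = f_y = 0. In particular no (x, y) ∈ {−4, ..., 4}² is singular; the curve is smooth.


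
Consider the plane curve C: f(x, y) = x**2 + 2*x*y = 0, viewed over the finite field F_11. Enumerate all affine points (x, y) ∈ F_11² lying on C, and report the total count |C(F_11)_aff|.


Affine F_11-points: {(0, 0), (0, 1), (0, 2), (0, 3), (0, 4), (0, 5), (0, 6), (0, 7), (0, 8), (0, 9), (0, 10), (1, 5), (2, 10), (3, 4), (4, 9), (5, 3), (6, 8), (7, 2), (8, 7), (9, 1), (10, 6)}; count = 21.

For each of the 121 pairs (x, y) ∈ F_11², evaluate f(x, y) mod 11. Record the zeros.
  x = 0: [0↦0, 1↦0, 2↦0, 3↦0, 4↦0, 5↦0, 6↦0, 7↦0, 8↦0, 9↦0, 10↦0]  zeros at y ∈ {0, 1, 2, 3, 4, 5, 6, 7, 8, 9, 10}
  x = 1: [0↦1, 1↦3, 2↦5, 3↦7, 4↦9, 5↦0, 6↦2, 7↦4, 8↦6, 9↦8, 10↦10]  zeros at y ∈ {5}
  x = 2: [0↦4, 1↦8, 2↦1, 3↦5, 4↦9, 5↦2, 6↦6, 7↦10, 8↦3, 9↦7, 10↦0]  zeros at y ∈ {10}
  x = 3: [0↦9, 1↦4, 2↦10, 3↦5, 4↦0, 5↦6, 6↦1, 7↦7, 8↦2, 9↦8, 10↦3]  zeros at y ∈ {4}
  x = 4: [0↦5, 1↦2, 2↦10, 3↦7, 4↦4, 5↦1, 6↦9, 7↦6, 8↦3, 9↦0, 10↦8]  zeros at y ∈ {9}
  x = 5: [0↦3, 1↦2, 2↦1, 3↦0, 4↦10, 5↦9, 6↦8, 7↦7, 8↦6, 9↦5, 10↦4]  zeros at y ∈ {3}
  x = 6: [0↦3, 1↦4, 2↦5, 3↦6, 4↦7, 5↦8, 6↦9, 7↦10, 8↦0, 9↦1, 10↦2]  zeros at y ∈ {8}
  x = 7: [0↦5, 1↦8, 2↦0, 3↦3, 4↦6, 5↦9, 6↦1, 7↦4, 8↦7, 9↦10, 10↦2]  zeros at y ∈ {2}
  x = 8: [0↦9, 1↦3, 2↦8, 3↦2, 4↦7, 5↦1, 6↦6, 7↦0, 8↦5, 9↦10, 10↦4]  zeros at y ∈ {7}
  x = 9: [0↦4, 1↦0, 2↦7, 3↦3, 4↦10, 5↦6, 6↦2, 7↦9, 8↦5, 9↦1, 10↦8]  zeros at y ∈ {1}
  x = 10: [0↦1, 1↦10, 2↦8, 3↦6, 4↦4, 5↦2, 6↦0, 7↦9, 8↦7, 9↦5, 10↦3]  zeros at y ∈ {6}
Collecting zeros: affine points = {(0, 0), (0, 1), (0, 2), (0, 3), (0, 4), (0, 5), (0, 6), (0, 7), (0, 8), (0, 9), (0, 10), (1, 5), (2, 10), (3, 4), (4, 9), (5, 3), (6, 8), (7, 2), (8, 7), (9, 1), (10, 6)}.
Total count |C(F_11)_aff| = 21.


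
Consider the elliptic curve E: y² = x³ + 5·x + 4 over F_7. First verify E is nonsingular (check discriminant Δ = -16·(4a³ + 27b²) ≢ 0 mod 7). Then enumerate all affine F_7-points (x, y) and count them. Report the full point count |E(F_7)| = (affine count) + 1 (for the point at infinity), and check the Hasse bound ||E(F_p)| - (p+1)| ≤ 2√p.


Affine points = {(0, 2), (0, 5), (2, 1), (2, 6), (3, 2), (3, 5), (4, 2), (4, 5), (5, 0)}; affine count = 9; |E(F_7)| = 10.

Discriminant check: Δ ∝ 4a³ + 27b² = 4·5³ + 27·4² = 4·125 + 27·16 ≡ 1 (mod 7). Nonzero ⇒ E is nonsingular.
For each x ∈ F_7, compute rhs = x³ + 5·x + 4 mod 7, then count y ∈ F_7 with y² ≡ rhs.
  x = 0: rhs = 4, matching y values: 2, 5 (2 points).
  x = 1: rhs = 3, matching y values: none (0 points).
  x = 2: rhs = 1, matching y values: 1, 6 (2 points).
  x = 3: rhs = 4, matching y values: 2, 5 (2 points).
  x = 4: rhs = 4, matching y values: 2, 5 (2 points).
  x = 5: rhs = 0, matching y values: 0 (1 points).
  x = 6: rhs = 5, matching y values: none (0 points).
Total affine count: 9.
Full point count |E(F_7)| = 9 + 1 = 10.
Hasse bound: |10 − (7+1)| = |2| = 2 ≤ 2√7 ≈ 5.2915 ✓.


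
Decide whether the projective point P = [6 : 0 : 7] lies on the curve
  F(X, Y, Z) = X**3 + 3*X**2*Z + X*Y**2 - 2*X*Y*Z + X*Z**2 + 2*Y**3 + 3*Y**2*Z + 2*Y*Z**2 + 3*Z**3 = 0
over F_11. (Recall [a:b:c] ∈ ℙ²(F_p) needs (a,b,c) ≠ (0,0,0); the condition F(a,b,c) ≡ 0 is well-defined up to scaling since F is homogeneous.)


F(6,0,7) ≡ 7 (mod 11); P is NOT on the curve.

Evaluate F(6, 0, 7) term-by-term (mod 11).
  X**3 ↦ 1·216·1·1 = 216
  3*X**2*Z ↦ 3·36·1·7 = 756
  X*Y**2 ↦ 1·6·0·1 = 0
  -2*X*Y*Z ↦ -2·6·0·7 = 0
  X*Z**2 ↦ 1·6·1·49 = 294
  2*Y**3 ↦ 2·1·0·1 = 0
  3*Y**2*Z ↦ 3·1·0·7 = 0
  2*Y*Z**2 ↦ 2·1·0·49 = 0
  3*Z**3 ↦ 3·1·1·343 = 1029
Sum: F(6, 0, 7) = (216) + (756) + (0) + (0) + (294) + (0) + (0) + (0) + (1029) = 2295.
Reducing mod 11: 2295 ≡ 7 (mod 11).
Since F(a, b, c) ≡ 7 ≠ 0 (mod 11), P does NOT lie on the curve.


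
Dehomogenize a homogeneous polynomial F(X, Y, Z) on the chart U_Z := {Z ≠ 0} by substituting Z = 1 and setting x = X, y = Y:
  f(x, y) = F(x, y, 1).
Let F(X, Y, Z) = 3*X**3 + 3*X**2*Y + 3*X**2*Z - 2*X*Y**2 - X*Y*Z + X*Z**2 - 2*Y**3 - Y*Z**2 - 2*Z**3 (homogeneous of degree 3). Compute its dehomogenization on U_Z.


f(x, y) = 3*x**3 + 3*x**2*y + 3*x**2 - 2*x*y**2 - x*y + x - 2*y**3 - y - 2

On U_Z we set Z = 1. Each monomial c·X^i·Y^j·Z^k in F becomes c·x^i·y^j·1^k = c·x^i·y^j.
Substituting Z = 1: F(X, Y, 1) = 3*x**3 + 3*x**2*y + 3*x**2 - 2*x*y**2 - x*y + x - 2*y**3 - y - 2.
Note: deg(f) ≤ deg(F) = 3; strict inequality happens when F is divisible by Z (lost terms).


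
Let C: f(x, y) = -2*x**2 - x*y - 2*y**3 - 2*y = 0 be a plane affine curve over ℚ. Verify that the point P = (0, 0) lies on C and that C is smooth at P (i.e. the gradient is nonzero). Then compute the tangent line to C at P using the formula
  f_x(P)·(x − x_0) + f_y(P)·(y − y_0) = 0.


Tangent line at P: -2*y = 0.

Step 1: f(0, 0) = 0, so P lies on C.
Step 2: partial derivatives
  f_x(x, y) = -4*x - y, f_y(x, y) = -x - 6*y**2 - 2.
  f_x(P) = 0, f_y(P) = -2 (gradient nonzero, so P is smooth).
Step 3: tangent line at P: 0·(x − 0) + -2·(y − 0) = 0.
Expanding: -2*y = 0.


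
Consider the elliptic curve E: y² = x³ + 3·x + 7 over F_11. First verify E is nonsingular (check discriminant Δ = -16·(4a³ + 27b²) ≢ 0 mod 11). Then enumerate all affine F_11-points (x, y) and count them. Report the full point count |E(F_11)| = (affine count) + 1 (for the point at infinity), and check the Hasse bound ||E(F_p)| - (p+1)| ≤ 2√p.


Affine points = {(1, 0), (5, 2), (5, 9), (8, 2), (8, 9), (9, 2), (9, 9), (10, 5), (10, 6)}; affine count = 9; |E(F_11)| = 10.

Discriminant check: Δ ∝ 4a³ + 27b² = 4·3³ + 27·7² = 4·27 + 27·49 ≡ 1 (mod 11). Nonzero ⇒ E is nonsingular.
For each x ∈ F_11, compute rhs = x³ + 3·x + 7 mod 11, then count y ∈ F_11 with y² ≡ rhs.
  x = 0: rhs = 7, matching y values: none (0 points).
  x = 1: rhs = 0, matching y values: 0 (1 points).
  x = 2: rhs = 10, matching y values: none (0 points).
  x = 3: rhs = 10, matching y values: none (0 points).
  x = 4: rhs = 6, matching y values: none (0 points).
  x = 5: rhs = 4, matching y values: 2, 9 (2 points).
  x = 6: rhs = 10, matching y values: none (0 points).
  x = 7: rhs = 8, matching y values: none (0 points).
  x = 8: rhs = 4, matching y values: 2, 9 (2 points).
  x = 9: rhs = 4, matching y values: 2, 9 (2 points).
  x = 10: rhs = 3, matching y values: 5, 6 (2 points).
Total affine count: 9.
Full point count |E(F_11)| = 9 + 1 = 10.
Hasse bound: |10 − (11+1)| = |-2| = 2 ≤ 2√11 ≈ 6.6332 ✓.


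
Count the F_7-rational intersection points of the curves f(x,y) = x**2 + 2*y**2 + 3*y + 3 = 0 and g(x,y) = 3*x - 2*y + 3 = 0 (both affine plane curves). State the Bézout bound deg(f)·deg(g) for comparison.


Common zeros: {(4, 4), (5, 2)}; count = 2; Bézout bound = 2.

deg(f) = 2, deg(g) = 1, so Bézout bound = 2.
Scan x ∈ F_7. For each x, list the y ∈ F_7 with f(x, y) ≡ 0 and those with g(x, y) ≡ 0 (mod 7); the common zeros in that column are the intersection.
  x = 0: f ≡ 0 at y ∈ ∅; g ≡ 0 at y ∈ {5}; common: ∅.
  x = 1: f ≡ 0 at y ∈ ∅; g ≡ 0 at y ∈ {3}; common: ∅.
  x = 2: f ≡ 0 at y ∈ {0, 2}; g ≡ 0 at y ∈ {1}; common: ∅.
  x = 3: f ≡ 0 at y ∈ {4, 5}; g ≡ 0 at y ∈ {6}; common: ∅.
  x = 4: f ≡ 0 at y ∈ {4, 5}; g ≡ 0 at y ∈ {4}; common: {4}.
  x = 5: f ≡ 0 at y ∈ {0, 2}; g ≡ 0 at y ∈ {2}; common: {2}.
  x = 6: f ≡ 0 at y ∈ ∅; g ≡ 0 at y ∈ {0}; common: ∅.
Collecting: common zeros = {(4, 4), (5, 2)}, so the count is 2.
Comparison with the Bézout bound: 2 ≤ 2 = deg(f)·deg(g), as expected for curves with no common component (the bound is attained).


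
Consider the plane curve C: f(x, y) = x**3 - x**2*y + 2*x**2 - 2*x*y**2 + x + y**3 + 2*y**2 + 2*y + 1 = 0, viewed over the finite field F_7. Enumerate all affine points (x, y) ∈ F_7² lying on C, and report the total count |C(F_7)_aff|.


Affine F_7-points: {(0, 2), (0, 4), (0, 6), (1, 1), (1, 3), (2, 5), (3, 0), (3, 4), (6, 1), (6, 4), (6, 5)}; count = 11.

For each of the 49 pairs (x, y) ∈ F_7², evaluate f(x, y) mod 7. Record the zeros.
  x = 0: [0↦1, 1↦6, 2↦0, 3↦3, 4↦0, 5↦4, 6↦0]  zeros at y ∈ {2, 4, 6}
  x = 1: [0↦5, 1↦0, 2↦1, 3↦0, 4↦3, 5↦2, 6↦3]  zeros at y ∈ {1, 3}
  x = 2: [0↦5, 1↦2, 2↦1, 3↦1, 4↦1, 5↦0, 6↦4]  zeros at y ∈ {5}
  x = 3: [0↦0, 1↦4, 2↦6, 3↦5, 4↦0, 5↦4, 6↦2]  zeros at y ∈ {0, 4}
  x = 4: [0↦3, 1↦5, 2↦1, 3↦4, 4↦6, 5↦6, 6↦3]  zeros at y ∈ ∅
  x = 5: [0↦6, 1↦4, 2↦6, 3↦4, 4↦4, 5↦5, 6↦6]  zeros at y ∈ ∅
  x = 6: [0↦1, 1↦0, 2↦6, 3↦4, 4↦0, 5↦0, 6↦3]  zeros at y ∈ {1, 4, 5}
Collecting zeros: affine points = {(0, 2), (0, 4), (0, 6), (1, 1), (1, 3), (2, 5), (3, 0), (3, 4), (6, 1), (6, 4), (6, 5)}.
Total count |C(F_7)_aff| = 11.


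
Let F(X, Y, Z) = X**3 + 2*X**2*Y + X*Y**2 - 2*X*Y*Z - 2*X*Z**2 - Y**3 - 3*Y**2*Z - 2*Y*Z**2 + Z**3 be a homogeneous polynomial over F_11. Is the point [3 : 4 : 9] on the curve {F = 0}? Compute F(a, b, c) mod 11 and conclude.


F(3,4,9) ≡ 9 (mod 11); P is NOT on the curve.

Evaluate F(3, 4, 9) term-by-term (mod 11).
  X**3 ↦ 1·27·1·1 = 27
  2*X**2*Y ↦ 2·9·4·1 = 72
  X*Y**2 ↦ 1·3·16·1 = 48
  -2*X*Y*Z ↦ -2·3·4·9 = -216
  -2*X*Z**2 ↦ -2·3·1·81 = -486
  -Y**3 ↦ -1·1·64·1 = -64
  -3*Y**2*Z ↦ -3·1·16·9 = -432
  -2*Y*Z**2 ↦ -2·1·4·81 = -648
  Z**3 ↦ 1·1·1·729 = 729
Sum: F(3, 4, 9) = (27) + (72) + (48) + (-216) + (-486) + (-64) + (-432) + (-648) + (729) = -970.
Reducing mod 11: -970 ≡ 9 (mod 11).
Since F(a, b, c) ≡ 9 ≠ 0 (mod 11), P does NOT lie on the curve.


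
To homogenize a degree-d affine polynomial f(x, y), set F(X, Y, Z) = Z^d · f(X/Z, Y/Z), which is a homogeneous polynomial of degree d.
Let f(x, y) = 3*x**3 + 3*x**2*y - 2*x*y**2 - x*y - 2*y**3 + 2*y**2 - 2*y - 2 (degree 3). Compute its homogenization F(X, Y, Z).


F(X, Y, Z) = 3*X**3 + 3*X**2*Y - 2*X*Y**2 - X*Y*Z - 2*Y**3 + 2*Y**2*Z - 2*Y*Z**2 - 2*Z**3

deg(f) = 3.
Substitute x = X/Z, y = Y/Z into f, then multiply by Z^3.
  monomial 3·x^3·y^0 ↦ 3·X^3·Y^0·Z^0.
  monomial 3·x^2·y^1 ↦ 3·X^2·Y^1·Z^0.
  monomial -2·x^1·y^2 ↦ -2·X^1·Y^2·Z^0.
  monomial -1·x^1·y^1 ↦ -1·X^1·Y^1·Z^1.
  monomial -2·x^0·y^3 ↦ -2·X^0·Y^3·Z^0.
  monomial 2·x^0·y^2 ↦ 2·X^0·Y^2·Z^1.
  monomial -2·x^0·y^1 ↦ -2·X^0·Y^1·Z^2.
  monomial -2·x^0·y^0 ↦ -2·X^0·Y^0·Z^3.
Collecting: F(X, Y, Z) = 3*X**3 + 3*X**2*Y - 2*X*Y**2 - X*Y*Z - 2*Y**3 + 2*Y**2*Z - 2*Y*Z**2 - 2*Z**3.


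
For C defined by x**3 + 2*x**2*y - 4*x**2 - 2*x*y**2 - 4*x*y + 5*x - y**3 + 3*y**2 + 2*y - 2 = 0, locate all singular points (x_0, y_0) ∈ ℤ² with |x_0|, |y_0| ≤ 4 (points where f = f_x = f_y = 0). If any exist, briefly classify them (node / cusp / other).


Singular points: {(1, 0)}; classification: node.

Compute partial derivatives:
  f_x = 3*x**2 + 4*x*y - 8*x - 2*y**2 - 4*y + 5.
  f_y = 2*x**2 - 4*x*y - 4*x - 3*y**2 + 6*y + 2.
Scan x_0 ∈ {−4, ..., 4}. For each x_0, f_y(x_0, y) is a polynomial in y; find its integer roots y ∈ {−4, ..., 4}, then test f_x and f at those candidates.
  x = -4: f_y(-4, y) = -3*y**2 + 22*y + 50; no integer root y with |y| ≤ 4.
  x = -3: f_y(-3, y) = -3*y**2 + 18*y + 32; no integer root y with |y| ≤ 4.
  x = -2: f_y(-2, y) = -3*y**2 + 14*y + 18; no integer root y with |y| ≤ 4.
  x = -1: f_y(-1, y) = -3*y**2 + 10*y + 8; vanishes at y ∈ {4}. (-1, 4): f_x = -48 ≠ 0.
  x = 0: f_y(0, y) = -3*y**2 + 6*y + 2; no integer root y with |y| ≤ 4.
  x = 1: f_y(1, y) = -3*y**2 + 2*y; vanishes at y ∈ {0}. (1, 0): f_x = 0, f = 0 — SINGULAR.
  x = 2: f_y(2, y) = -3*y**2 - 2*y + 2; no integer root y with |y| ≤ 4.
  x = 3: f_y(3, y) = -3*y**2 - 6*y + 8; no integer root y with |y| ≤ 4.
  x = 4: f_y(4, y) = -3*y**2 - 10*y + 18; no integer root y with |y| ≤ 4.
Only singular point on the grid: (1, 0).
Classify: substitute x = 1 + u, y = 0 + v and expand: f = u**3 + 2*u**2*v - u**2 - 2*u*v**2 - v**3 + v**2.
No constant or linear terms (consistent with a singular point). Quadratic part: -u**2 + v**2. Cubic part: u**3 + 2*u**2*v - 2*u*v**2 - v**3.
The quadratic part v**2 - u**2 = (v − u)(v + u) splits into two distinct linear factors, so there are two distinct tangent lines y − 0 = ±(x − 1) — this is a node (ordinary double point).
Classification: node.


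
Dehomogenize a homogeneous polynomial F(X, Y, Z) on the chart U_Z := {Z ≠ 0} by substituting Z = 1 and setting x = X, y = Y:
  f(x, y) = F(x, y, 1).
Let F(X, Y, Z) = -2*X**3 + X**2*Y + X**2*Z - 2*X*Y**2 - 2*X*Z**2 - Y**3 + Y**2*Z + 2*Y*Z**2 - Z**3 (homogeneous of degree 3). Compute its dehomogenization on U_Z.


f(x, y) = -2*x**3 + x**2*y + x**2 - 2*x*y**2 - 2*x - y**3 + y**2 + 2*y - 1

On U_Z we set Z = 1. Each monomial c·X^i·Y^j·Z^k in F becomes c·x^i·y^j·1^k = c·x^i·y^j.
Substituting Z = 1: F(X, Y, 1) = -2*x**3 + x**2*y + x**2 - 2*x*y**2 - 2*x - y**3 + y**2 + 2*y - 1.
Note: deg(f) ≤ deg(F) = 3; strict inequality happens when F is divisible by Z (lost terms).


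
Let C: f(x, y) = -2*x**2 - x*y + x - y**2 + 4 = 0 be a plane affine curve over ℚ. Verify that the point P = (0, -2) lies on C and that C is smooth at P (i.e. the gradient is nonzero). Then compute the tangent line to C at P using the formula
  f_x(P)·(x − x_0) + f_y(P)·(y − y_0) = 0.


Tangent line at P: 3*x + 4*y + 8 = 0.

Step 1: f(0, -2) = 0, so P lies on C.
Step 2: partial derivatives
  f_x(x, y) = -4*x - y + 1, f_y(x, y) = -x - 2*y.
  f_x(P) = 3, f_y(P) = 4 (gradient nonzero, so P is smooth).
Step 3: tangent line at P: 3·(x − 0) + 4·(y − -2) = 0.
Expanding: 3*x + 4*y + 8 = 0.


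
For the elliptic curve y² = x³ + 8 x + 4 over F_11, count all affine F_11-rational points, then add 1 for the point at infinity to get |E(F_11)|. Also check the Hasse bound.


Affine points = {(0, 2), (0, 9), (3, 0), (4, 1), (4, 10), (5, 2), (5, 9), (6, 2), (6, 9)}; affine count = 9; |E(F_11)| = 10.

Discriminant check: Δ ∝ 4a³ + 27b² = 4·8³ + 27·4² = 4·512 + 27·16 ≡ 5 (mod 11). Nonzero ⇒ E is nonsingular.
For each x ∈ F_11, compute rhs = x³ + 8·x + 4 mod 11, then count y ∈ F_11 with y² ≡ rhs.
  x = 0: rhs = 4, matching y values: 2, 9 (2 points).
  x = 1: rhs = 2, matching y values: none (0 points).
  x = 2: rhs = 6, matching y values: none (0 points).
  x = 3: rhs = 0, matching y values: 0 (1 points).
  x = 4: rhs = 1, matching y values: 1, 10 (2 points).
  x = 5: rhs = 4, matching y values: 2, 9 (2 points).
  x = 6: rhs = 4, matching y values: 2, 9 (2 points).
  x = 7: rhs = 7, matching y values: none (0 points).
  x = 8: rhs = 8, matching y values: none (0 points).
  x = 9: rhs = 2, matching y values: none (0 points).
  x = 10: rhs = 6, matching y values: none (0 points).
Total affine count: 9.
Full point count |E(F_11)| = 9 + 1 = 10.
Hasse bound: |10 − (11+1)| = |-2| = 2 ≤ 2√11 ≈ 6.6332 ✓.


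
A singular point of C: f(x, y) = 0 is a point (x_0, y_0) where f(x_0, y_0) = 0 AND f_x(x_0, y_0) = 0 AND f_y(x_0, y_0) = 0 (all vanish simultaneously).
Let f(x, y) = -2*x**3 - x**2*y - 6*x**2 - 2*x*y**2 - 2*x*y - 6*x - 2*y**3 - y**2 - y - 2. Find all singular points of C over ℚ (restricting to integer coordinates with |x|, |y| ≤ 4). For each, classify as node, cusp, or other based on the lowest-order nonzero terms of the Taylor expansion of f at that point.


Singular points: {(-1, 0)}; classification: cusp.

Compute partial derivatives:
  f_x = -6*x**2 - 2*x*y - 12*x - 2*y**2 - 2*y - 6.
  f_y = -x**2 - 4*x*y - 2*x - 6*y**2 - 2*y - 1.
Scan x_0 ∈ {−4, ..., 4}. For each x_0, f_y(x_0, y) is a polynomial in y; find its integer roots y ∈ {−4, ..., 4}, then test f_x and f at those candidates.
  x = -4: f_y(-4, y) = -6*y**2 + 14*y - 9; no integer root y with |y| ≤ 4.
  x = -3: f_y(-3, y) = -6*y**2 + 10*y - 4; vanishes at y ∈ {1}. (-3, 1): f_x = -22 ≠ 0.
  x = -2: f_y(-2, y) = -6*y**2 + 6*y - 1; no integer root y with |y| ≤ 4.
  x = -1: f_y(-1, y) = -6*y**2 + 2*y; vanishes at y ∈ {0}. (-1, 0): f_x = 0, f = 0 — SINGULAR.
  x = 0: f_y(0, y) = -6*y**2 - 2*y - 1; no integer root y with |y| ≤ 4.
  x = 1: f_y(1, y) = -6*y**2 - 6*y - 4; no integer root y with |y| ≤ 4.
  x = 2: f_y(2, y) = -6*y**2 - 10*y - 9; no integer root y with |y| ≤ 4.
  x = 3: f_y(3, y) = -6*y**2 - 14*y - 16; no integer root y with |y| ≤ 4.
  x = 4: f_y(4, y) = -6*y**2 - 18*y - 25; no integer root y with |y| ≤ 4.
Only singular point on the grid: (-1, 0).
Classify: substitute x = -1 + u, y = 0 + v and expand: f = -2*u**3 - u**2*v - 2*u*v**2 - 2*v**3 + v**2.
No constant or linear terms (consistent with a singular point). Quadratic part: v**2. Cubic part: -2*u**3 - u**2*v - 2*u*v**2 - 2*v**3.
The quadratic part v**2 is a perfect square, so there is a single (double) tangent line v = 0, i.e. y = 0. Restricting the cubic part to that line (v = 0) leaves -2*u**3 ≠ 0, so f is not divisible by v and the branch is v² ≈ 2*u**3 to lowest order — this is a cusp.
Classification: cusp.


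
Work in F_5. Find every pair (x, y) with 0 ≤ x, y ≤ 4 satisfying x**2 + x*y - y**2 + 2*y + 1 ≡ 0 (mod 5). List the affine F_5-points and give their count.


Affine F_5-points: {(2, 0), (2, 4), (3, 0), (4, 2), (4, 4)}; count = 5.

For each of the 25 pairs (x, y) ∈ F_5², evaluate f(x, y) mod 5. Record the zeros.
  x = 0: [0↦1, 1↦2, 2↦1, 3↦3, 4↦3]  zeros at y ∈ ∅
  x = 1: [0↦2, 1↦4, 2↦4, 3↦2, 4↦3]  zeros at y ∈ ∅
  x = 2: [0↦0, 1↦3, 2↦4, 3↦3, 4↦0]  zeros at y ∈ {0, 4}
  x = 3: [0↦0, 1↦4, 2↦1, 3↦1, 4↦4]  zeros at y ∈ {0}
  x = 4: [0↦2, 1↦2, 2↦0, 3↦1, 4↦0]  zeros at y ∈ {2, 4}
Collecting zeros: affine points = {(2, 0), (2, 4), (3, 0), (4, 2), (4, 4)}.
Total count |C(F_5)_aff| = 5.


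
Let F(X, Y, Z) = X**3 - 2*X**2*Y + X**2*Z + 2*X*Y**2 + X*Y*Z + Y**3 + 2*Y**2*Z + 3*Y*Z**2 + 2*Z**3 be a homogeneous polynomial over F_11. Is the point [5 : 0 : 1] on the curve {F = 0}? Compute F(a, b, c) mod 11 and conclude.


F(5,0,1) ≡ 9 (mod 11); P is NOT on the curve.

Evaluate F(5, 0, 1) term-by-term (mod 11).
  X**3 ↦ 1·125·1·1 = 125
  -2*X**2*Y ↦ -2·25·0·1 = 0
  X**2*Z ↦ 1·25·1·1 = 25
  2*X*Y**2 ↦ 2·5·0·1 = 0
  X*Y*Z ↦ 1·5·0·1 = 0
  Y**3 ↦ 1·1·0·1 = 0
  2*Y**2*Z ↦ 2·1·0·1 = 0
  3*Y*Z**2 ↦ 3·1·0·1 = 0
  2*Z**3 ↦ 2·1·1·1 = 2
Sum: F(5, 0, 1) = (125) + (0) + (25) + (0) + (0) + (0) + (0) + (0) + (2) = 152.
Reducing mod 11: 152 ≡ 9 (mod 11).
Since F(a, b, c) ≡ 9 ≠ 0 (mod 11), P does NOT lie on the curve.


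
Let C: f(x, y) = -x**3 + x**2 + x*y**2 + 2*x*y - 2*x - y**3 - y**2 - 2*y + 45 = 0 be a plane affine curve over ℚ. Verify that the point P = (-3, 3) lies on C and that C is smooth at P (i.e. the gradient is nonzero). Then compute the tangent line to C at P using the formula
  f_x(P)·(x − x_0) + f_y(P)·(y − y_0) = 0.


Tangent line at P: -20*x - 59*y + 117 = 0.

Step 1: f(-3, 3) = 0, so P lies on C.
Step 2: partial derivatives
  f_x(x, y) = -3*x**2 + 2*x + y**2 + 2*y - 2, f_y(x, y) = 2*x*y + 2*x - 3*y**2 - 2*y - 2.
  f_x(P) = -20, f_y(P) = -59 (gradient nonzero, so P is smooth).
Step 3: tangent line at P: -20·(x − -3) + -59·(y − 3) = 0.
Expanding: -20*x - 59*y + 117 = 0.


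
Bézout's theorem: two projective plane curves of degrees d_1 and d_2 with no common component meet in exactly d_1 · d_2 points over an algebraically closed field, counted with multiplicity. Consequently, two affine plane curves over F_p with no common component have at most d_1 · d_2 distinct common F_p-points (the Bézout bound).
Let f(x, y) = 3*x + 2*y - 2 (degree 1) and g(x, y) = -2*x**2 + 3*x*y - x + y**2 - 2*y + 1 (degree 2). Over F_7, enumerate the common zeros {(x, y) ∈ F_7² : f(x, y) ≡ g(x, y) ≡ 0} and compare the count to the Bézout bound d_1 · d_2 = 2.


Common zeros: {(0, 1), (5, 4)}; count = 2; Bézout bound = 2.

deg(f) = 1, deg(g) = 2, so Bézout bound = 2.
Scan x ∈ F_7. For each x, list the y ∈ F_7 with f(x, y) ≡ 0 and those with g(x, y) ≡ 0 (mod 7); the common zeros in that column are the intersection.
  x = 0: f ≡ 0 at y ∈ {1}; g ≡ 0 at y ∈ {1}; common: {1}.
  x = 1: f ≡ 0 at y ∈ {3}; g ≡ 0 at y ∈ {1, 5}; common: ∅.
  x = 2: f ≡ 0 at y ∈ {5}; g ≡ 0 at y ∈ ∅; common: ∅.
  x = 3: f ≡ 0 at y ∈ {0}; g ≡ 0 at y ∈ ∅; common: ∅.
  x = 4: f ≡ 0 at y ∈ {2}; g ≡ 0 at y ∈ {0, 4}; common: ∅.
  x = 5: f ≡ 0 at y ∈ {4}; g ≡ 0 at y ∈ {4}; common: {4}.
  x = 6: f ≡ 0 at y ∈ {6}; g ≡ 0 at y ∈ {0, 5}; common: ∅.
Collecting: common zeros = {(0, 1), (5, 4)}, so the count is 2.
Comparison with the Bézout bound: 2 ≤ 2 = deg(f)·deg(g), as expected for curves with no common component (the bound is attained).


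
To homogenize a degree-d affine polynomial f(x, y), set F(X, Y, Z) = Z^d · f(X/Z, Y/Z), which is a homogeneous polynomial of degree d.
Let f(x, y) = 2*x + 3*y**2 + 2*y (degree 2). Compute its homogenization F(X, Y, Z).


F(X, Y, Z) = 2*X*Z + 3*Y**2 + 2*Y*Z

deg(f) = 2.
Substitute x = X/Z, y = Y/Z into f, then multiply by Z^2.
  monomial 2·x^1·y^0 ↦ 2·X^1·Y^0·Z^1.
  monomial 3·x^0·y^2 ↦ 3·X^0·Y^2·Z^0.
  monomial 2·x^0·y^1 ↦ 2·X^0·Y^1·Z^1.
Collecting: F(X, Y, Z) = 2*X*Z + 3*Y**2 + 2*Y*Z.


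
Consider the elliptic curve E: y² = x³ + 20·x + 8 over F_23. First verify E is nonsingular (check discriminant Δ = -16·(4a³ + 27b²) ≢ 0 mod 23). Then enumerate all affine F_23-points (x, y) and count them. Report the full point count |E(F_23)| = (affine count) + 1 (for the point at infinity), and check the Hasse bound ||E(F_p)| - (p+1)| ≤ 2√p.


Affine points = {(0, 10), (0, 13), (1, 11), (1, 12), (3, 7), (3, 16), (5, 7), (5, 16), (7, 10), (7, 13), (8, 6), (8, 17), (10, 9), (10, 14), (11, 8), (11, 15), (13, 2), (13, 21), (15, 7), (15, 16), (16, 10), (16, 13), (18, 6), (18, 17), (19, 5), (19, 18), (20, 6), (20, 17), (21, 11), (21, 12)}; affine count = 30; |E(F_23)| = 31.

Discriminant check: Δ ∝ 4a³ + 27b² = 4·20³ + 27·8² = 4·8000 + 27·64 ≡ 10 (mod 23). Nonzero ⇒ E is nonsingular.
For each x ∈ F_23, compute rhs = x³ + 20·x + 8 mod 23, then count y ∈ F_23 with y² ≡ rhs.
  x = 0: rhs = 8, matching y values: 10, 13 (2 points).
  x = 1: rhs = 6, matching y values: 11, 12 (2 points).
  x = 2: rhs = 10, matching y values: none (0 points).
  x = 3: rhs = 3, matching y values: 7, 16 (2 points).
  x = 4: rhs = 14, matching y values: none (0 points).
  x = 5: rhs = 3, matching y values: 7, 16 (2 points).
  x = 6: rhs = 22, matching y values: none (0 points).
  x = 7: rhs = 8, matching y values: 10, 13 (2 points).
  x = 8: rhs = 13, matching y values: 6, 17 (2 points).
  x = 9: rhs = 20, matching y values: none (0 points).
  x = 10: rhs = 12, matching y values: 9, 14 (2 points).
  x = 11: rhs = 18, matching y values: 8, 15 (2 points).
  x = 12: rhs = 21, matching y values: none (0 points).
  x = 13: rhs = 4, matching y values: 2, 21 (2 points).
  x = 14: rhs = 19, matching y values: none (0 points).
  x = 15: rhs = 3, matching y values: 7, 16 (2 points).
  x = 16: rhs = 8, matching y values: 10, 13 (2 points).
  x = 17: rhs = 17, matching y values: none (0 points).
  x = 18: rhs = 13, matching y values: 6, 17 (2 points).
  x = 19: rhs = 2, matching y values: 5, 18 (2 points).
  x = 20: rhs = 13, matching y values: 6, 17 (2 points).
  x = 21: rhs = 6, matching y values: 11, 12 (2 points).
  x = 22: rhs = 10, matching y values: none (0 points).
Total affine count: 30.
Full point count |E(F_23)| = 30 + 1 = 31.
Hasse bound: |31 − (23+1)| = |7| = 7 ≤ 2√23 ≈ 9.5917 ✓.
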